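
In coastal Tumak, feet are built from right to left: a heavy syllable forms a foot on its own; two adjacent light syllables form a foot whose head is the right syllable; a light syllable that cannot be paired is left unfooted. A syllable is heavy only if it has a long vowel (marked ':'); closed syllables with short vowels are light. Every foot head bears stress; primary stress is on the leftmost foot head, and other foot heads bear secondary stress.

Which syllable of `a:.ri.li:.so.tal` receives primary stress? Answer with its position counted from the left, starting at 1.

Weights: 1 a: H, 2 ri L, 3 li: H, 4 so L, 5 tal L.
Parse right to left (heavy = foot alone; LL = one foot; stranded L unfooted): (ˈa:) ri (ˈli:) (so.ˈtal).
Foot heads: 1, 3, 5.
Primary stress on the leftmost head = syllable 1.
Primary stress: syllable 1 → ˈa:.ri.li:.so.tal.

1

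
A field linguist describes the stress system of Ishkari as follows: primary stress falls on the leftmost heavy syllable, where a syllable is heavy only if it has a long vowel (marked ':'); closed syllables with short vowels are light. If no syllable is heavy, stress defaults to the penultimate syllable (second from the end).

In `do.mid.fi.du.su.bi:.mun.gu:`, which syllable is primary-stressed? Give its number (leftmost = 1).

6

Weights: 1 do L, 2 mid L, 3 fi L, 4 du L, 5 su L, 6 bi: H, 7 mun L, 8 gu: H.
Heavy syllables in the domain: 6, 8. The leftmost is syllable 6 (bi:).
Primary stress: syllable 6 → do.mid.fi.du.su.ˈbi:.mun.gu:.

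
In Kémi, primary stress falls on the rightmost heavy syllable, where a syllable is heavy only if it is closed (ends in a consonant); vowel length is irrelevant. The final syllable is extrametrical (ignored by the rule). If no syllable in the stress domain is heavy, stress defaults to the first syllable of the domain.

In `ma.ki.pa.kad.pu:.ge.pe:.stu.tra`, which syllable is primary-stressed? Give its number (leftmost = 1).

4

The final syllable (9, tra) is extrametrical; the stress domain is syllables 1–8.
Weights: 1 ma L, 2 ki L, 3 pa L, 4 kad H, 5 pu: L, 6 ge L, 7 pe: L, 8 stu L.
Heavy syllables in the domain: 4. The rightmost is syllable 4 (kad).
Primary stress: syllable 4 → ma.ki.pa.ˈkad.pu:.ge.pe:.stu.tra.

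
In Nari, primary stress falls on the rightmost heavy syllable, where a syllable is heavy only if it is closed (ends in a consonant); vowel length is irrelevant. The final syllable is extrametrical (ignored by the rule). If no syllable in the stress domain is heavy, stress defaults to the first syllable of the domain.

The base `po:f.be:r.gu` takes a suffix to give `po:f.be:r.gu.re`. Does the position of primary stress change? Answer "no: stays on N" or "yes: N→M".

Base `po:f.be:r.gu` (3 syllables):
  The final syllable (3, gu) is extrametrical; the stress domain is syllables 1–2.
  Weights: 1 po:f H, 2 be:r H.
  Heavy syllables in the domain: 1, 2. The rightmost is syllable 2 (be:r).
  → primary stress on syllable 2.
Suffixed `po:f.be:r.gu.re` (4 syllables):
  The final syllable (4, re) is extrametrical; the stress domain is syllables 1–3.
  Weights: 1 po:f H, 2 be:r H, 3 gu L.
  Heavy syllables in the domain: 1, 2. The rightmost is syllable 2 (be:r).
  → primary stress on syllable 2.

no: stays on 2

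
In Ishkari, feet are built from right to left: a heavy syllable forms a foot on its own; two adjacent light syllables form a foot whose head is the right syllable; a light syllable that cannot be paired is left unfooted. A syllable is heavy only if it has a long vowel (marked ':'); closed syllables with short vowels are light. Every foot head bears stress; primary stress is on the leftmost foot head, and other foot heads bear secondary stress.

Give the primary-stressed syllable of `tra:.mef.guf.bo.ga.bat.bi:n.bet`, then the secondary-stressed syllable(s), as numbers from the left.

Weights: 1 tra: H, 2 mef L, 3 guf L, 4 bo L, 5 ga L, 6 bat L, 7 bi:n H, 8 bet L.
Parse right to left (heavy = foot alone; LL = one foot; stranded L unfooted): (ˈtra:) mef (guf.ˈbo) (ga.ˈbat) (ˈbi:n) bet.
Foot heads: 1, 4, 6, 7.
Primary stress on the leftmost head = syllable 1.
Secondary stress on 4, 6, 7: ˈtra:.mef.guf.ˌbo.ga.ˌbat.ˌbi:n.bet.

primary 1, secondary 4, 6, 7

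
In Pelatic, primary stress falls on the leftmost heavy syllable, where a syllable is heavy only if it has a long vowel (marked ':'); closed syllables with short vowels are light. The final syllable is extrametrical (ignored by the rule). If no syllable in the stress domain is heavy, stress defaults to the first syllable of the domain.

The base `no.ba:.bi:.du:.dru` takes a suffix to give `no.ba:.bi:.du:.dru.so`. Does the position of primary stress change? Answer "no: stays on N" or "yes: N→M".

no: stays on 2

Base `no.ba:.bi:.du:.dru` (5 syllables):
  The final syllable (5, dru) is extrametrical; the stress domain is syllables 1–4.
  Weights: 1 no L, 2 ba: H, 3 bi: H, 4 du: H.
  Heavy syllables in the domain: 2, 3, 4. The leftmost is syllable 2 (ba:).
  → primary stress on syllable 2.
Suffixed `no.ba:.bi:.du:.dru.so` (6 syllables):
  The final syllable (6, so) is extrametrical; the stress domain is syllables 1–5.
  Weights: 1 no L, 2 ba: H, 3 bi: H, 4 du: H, 5 dru L.
  Heavy syllables in the domain: 2, 3, 4. The leftmost is syllable 2 (ba:).
  → primary stress on syllable 2.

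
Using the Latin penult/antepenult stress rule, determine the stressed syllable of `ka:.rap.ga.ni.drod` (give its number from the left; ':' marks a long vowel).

3

Classical Latin: stress the penult if heavy (long vowel or closed), else the antepenult.
Weights: 3 ga L, 4 ni L, 5 drod H.
The penult (syllable 4, ni) is light, so stress falls on the antepenult (syllable 3, ga).
Stress on syllable 3: ka:.rap.ˈga.ni.drod.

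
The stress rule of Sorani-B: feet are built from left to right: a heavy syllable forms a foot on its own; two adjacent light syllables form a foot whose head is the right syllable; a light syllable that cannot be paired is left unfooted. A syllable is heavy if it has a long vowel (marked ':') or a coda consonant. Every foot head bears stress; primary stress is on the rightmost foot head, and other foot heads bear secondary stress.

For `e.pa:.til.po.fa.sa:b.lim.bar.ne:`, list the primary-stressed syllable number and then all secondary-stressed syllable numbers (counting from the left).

Weights: 1 e L, 2 pa: H, 3 til H, 4 po L, 5 fa L, 6 sa:b H, 7 lim H, 8 bar H, 9 ne: H.
Parse left to right (heavy = foot alone; LL = one foot; stranded L unfooted): e (ˈpa:) (ˈtil) (po.ˈfa) (ˈsa:b) (ˈlim) (ˈbar) (ˈne:).
Foot heads: 2, 3, 5, 6, 7, 8, 9.
Primary stress on the rightmost head = syllable 9.
Secondary stress on 2, 3, 5, 6, 7, 8: e.ˌpa:.ˌtil.po.ˌfa.ˌsa:b.ˌlim.ˌbar.ˈne:.

primary 9, secondary 2, 3, 5, 6, 7, 8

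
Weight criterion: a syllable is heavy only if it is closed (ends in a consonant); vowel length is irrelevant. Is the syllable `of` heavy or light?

`of`: short vowel, closed (coda /f/). Closed (coda /f/) → heavy.

heavy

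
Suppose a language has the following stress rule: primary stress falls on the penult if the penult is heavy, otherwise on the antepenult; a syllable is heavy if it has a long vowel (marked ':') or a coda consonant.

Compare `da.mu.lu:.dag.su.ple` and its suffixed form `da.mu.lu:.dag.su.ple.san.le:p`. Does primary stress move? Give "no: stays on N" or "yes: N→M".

Base `da.mu.lu:.dag.su.ple` (6 syllables):
  Weights: 4 dag H, 5 su L, 6 ple L.
  The penult (syllable 5, su) is light, so stress falls on the antepenult (syllable 4, dag).
  → primary stress on syllable 4.
Suffixed `da.mu.lu:.dag.su.ple.san.le:p` (8 syllables):
  Weights: 6 ple L, 7 san H, 8 le:p H.
  The penult (syllable 7, san) is heavy, so it takes stress.
  → primary stress on syllable 7.

yes: 4→7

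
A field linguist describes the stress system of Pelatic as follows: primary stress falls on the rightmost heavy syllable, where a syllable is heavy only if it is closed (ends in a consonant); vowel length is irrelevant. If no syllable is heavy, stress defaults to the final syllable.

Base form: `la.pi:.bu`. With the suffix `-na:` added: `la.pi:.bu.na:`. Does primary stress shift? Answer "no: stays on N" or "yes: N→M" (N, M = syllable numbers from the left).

Base `la.pi:.bu` (3 syllables):
  Weights: 1 la L, 2 pi: L, 3 bu L.
  No heavy syllable in the domain; default to the final syllable = syllable 3.
  → primary stress on syllable 3.
Suffixed `la.pi:.bu.na:` (4 syllables):
  Weights: 1 la L, 2 pi: L, 3 bu L, 4 na: L.
  No heavy syllable in the domain; default to the final syllable = syllable 4.
  → primary stress on syllable 4.

yes: 3→4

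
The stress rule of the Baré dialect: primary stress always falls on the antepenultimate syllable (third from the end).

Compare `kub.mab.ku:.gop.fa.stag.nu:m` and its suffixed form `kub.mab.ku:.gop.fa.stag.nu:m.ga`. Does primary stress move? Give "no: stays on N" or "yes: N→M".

Base `kub.mab.ku:.gop.fa.stag.nu:m` (7 syllables):
  The word has 7 syllables; the antepenultimate syllable (third from the end) is syllable 5 (fa).
  → primary stress on syllable 5.
Suffixed `kub.mab.ku:.gop.fa.stag.nu:m.ga` (8 syllables):
  The word has 8 syllables; the antepenultimate syllable (third from the end) is syllable 6 (stag).
  → primary stress on syllable 6.

yes: 5→6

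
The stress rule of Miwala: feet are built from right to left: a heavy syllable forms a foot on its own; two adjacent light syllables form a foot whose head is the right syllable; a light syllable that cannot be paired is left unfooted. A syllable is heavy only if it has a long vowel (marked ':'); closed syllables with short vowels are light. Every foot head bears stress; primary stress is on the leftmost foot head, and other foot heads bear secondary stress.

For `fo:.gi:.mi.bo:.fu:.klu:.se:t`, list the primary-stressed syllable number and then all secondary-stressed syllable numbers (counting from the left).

primary 1, secondary 2, 4, 5, 6, 7

Weights: 1 fo: H, 2 gi: H, 3 mi L, 4 bo: H, 5 fu: H, 6 klu: H, 7 se:t H.
Parse right to left (heavy = foot alone; LL = one foot; stranded L unfooted): (ˈfo:) (ˈgi:) mi (ˈbo:) (ˈfu:) (ˈklu:) (ˈse:t).
Foot heads: 1, 2, 4, 5, 6, 7.
Primary stress on the leftmost head = syllable 1.
Secondary stress on 2, 4, 5, 6, 7: ˈfo:.ˌgi:.mi.ˌbo:.ˌfu:.ˌklu:.ˌse:t.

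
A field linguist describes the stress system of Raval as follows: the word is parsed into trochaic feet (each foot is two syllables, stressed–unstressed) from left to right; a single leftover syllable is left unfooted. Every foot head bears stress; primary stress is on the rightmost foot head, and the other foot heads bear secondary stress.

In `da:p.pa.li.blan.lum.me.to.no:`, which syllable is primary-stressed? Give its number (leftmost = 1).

7

Parse left to right into trochaic (ˈσσ) feet: (ˈda:p.pa) (ˈli.blan) (ˈlum.me) (ˈto.no:).
Foot heads (stressed positions): 1, 3, 5, 7.
End Rule Rightmost: primary stress on the rightmost head = syllable 7.
Primary stress: syllable 7 → da:p.pa.li.blan.lum.me.ˈto.no:.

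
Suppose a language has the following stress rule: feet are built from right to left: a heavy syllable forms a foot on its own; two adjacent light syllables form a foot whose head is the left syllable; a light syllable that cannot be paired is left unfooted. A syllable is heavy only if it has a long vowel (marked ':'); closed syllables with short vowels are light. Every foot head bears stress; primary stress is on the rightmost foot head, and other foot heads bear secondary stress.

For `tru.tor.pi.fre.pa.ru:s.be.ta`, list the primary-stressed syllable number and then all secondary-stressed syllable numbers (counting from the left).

primary 7, secondary 2, 4, 6

Weights: 1 tru L, 2 tor L, 3 pi L, 4 fre L, 5 pa L, 6 ru:s H, 7 be L, 8 ta L.
Parse right to left (heavy = foot alone; LL = one foot; stranded L unfooted): tru (ˈtor.pi) (ˈfre.pa) (ˈru:s) (ˈbe.ta).
Foot heads: 2, 4, 6, 7.
Primary stress on the rightmost head = syllable 7.
Secondary stress on 2, 4, 6: tru.ˌtor.pi.ˌfre.pa.ˌru:s.ˈbe.ta.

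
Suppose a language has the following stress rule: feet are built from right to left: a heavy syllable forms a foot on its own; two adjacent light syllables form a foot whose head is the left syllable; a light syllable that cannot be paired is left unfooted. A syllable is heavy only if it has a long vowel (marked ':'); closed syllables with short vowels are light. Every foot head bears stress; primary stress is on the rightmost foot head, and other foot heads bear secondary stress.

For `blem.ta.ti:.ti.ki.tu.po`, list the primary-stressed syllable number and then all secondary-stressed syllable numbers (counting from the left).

Weights: 1 blem L, 2 ta L, 3 ti: H, 4 ti L, 5 ki L, 6 tu L, 7 po L.
Parse right to left (heavy = foot alone; LL = one foot; stranded L unfooted): (ˈblem.ta) (ˈti:) (ˈti.ki) (ˈtu.po).
Foot heads: 1, 3, 4, 6.
Primary stress on the rightmost head = syllable 6.
Secondary stress on 1, 3, 4: ˌblem.ta.ˌti:.ˌti.ki.ˈtu.po.

primary 6, secondary 1, 3, 4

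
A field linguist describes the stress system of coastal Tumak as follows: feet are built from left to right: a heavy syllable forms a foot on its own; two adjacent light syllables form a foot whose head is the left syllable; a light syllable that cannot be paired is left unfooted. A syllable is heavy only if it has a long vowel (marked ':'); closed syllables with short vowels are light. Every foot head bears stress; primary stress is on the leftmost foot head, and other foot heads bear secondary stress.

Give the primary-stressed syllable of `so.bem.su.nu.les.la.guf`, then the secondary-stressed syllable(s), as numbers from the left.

primary 1, secondary 3, 5

Weights: 1 so L, 2 bem L, 3 su L, 4 nu L, 5 les L, 6 la L, 7 guf L.
Parse left to right (heavy = foot alone; LL = one foot; stranded L unfooted): (ˈso.bem) (ˈsu.nu) (ˈles.la) guf.
Foot heads: 1, 3, 5.
Primary stress on the leftmost head = syllable 1.
Secondary stress on 3, 5: ˈso.bem.ˌsu.nu.ˌles.la.guf.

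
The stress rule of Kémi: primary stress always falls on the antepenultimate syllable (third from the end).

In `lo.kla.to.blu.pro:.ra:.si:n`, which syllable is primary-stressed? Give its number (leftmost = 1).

5

The word has 7 syllables; the antepenultimate syllable (third from the end) is syllable 5 (pro:).
Primary stress: syllable 5 → lo.kla.to.blu.ˈpro:.ra:.si:n.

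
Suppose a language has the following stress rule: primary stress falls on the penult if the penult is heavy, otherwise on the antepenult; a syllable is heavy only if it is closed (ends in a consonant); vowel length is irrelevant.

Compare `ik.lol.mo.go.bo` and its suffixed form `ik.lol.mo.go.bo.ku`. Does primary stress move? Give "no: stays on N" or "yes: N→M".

Base `ik.lol.mo.go.bo` (5 syllables):
  Weights: 3 mo L, 4 go L, 5 bo L.
  The penult (syllable 4, go) is light, so stress falls on the antepenult (syllable 3, mo).
  → primary stress on syllable 3.
Suffixed `ik.lol.mo.go.bo.ku` (6 syllables):
  Weights: 4 go L, 5 bo L, 6 ku L.
  The penult (syllable 5, bo) is light, so stress falls on the antepenult (syllable 4, go).
  → primary stress on syllable 4.

yes: 3→4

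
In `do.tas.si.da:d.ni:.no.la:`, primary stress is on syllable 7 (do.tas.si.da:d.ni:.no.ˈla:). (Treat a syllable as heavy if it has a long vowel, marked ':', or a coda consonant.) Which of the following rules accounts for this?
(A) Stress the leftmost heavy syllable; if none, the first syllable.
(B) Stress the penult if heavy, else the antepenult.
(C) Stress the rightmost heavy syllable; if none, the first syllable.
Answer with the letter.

C

Rule A → syllable 2 (observed: 7).
Rule B → syllable 5 (observed: 7).
Rule C → syllable 7 ✓.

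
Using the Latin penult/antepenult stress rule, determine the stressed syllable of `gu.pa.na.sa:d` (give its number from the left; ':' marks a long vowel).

Classical Latin: stress the penult if heavy (long vowel or closed), else the antepenult.
Weights: 2 pa L, 3 na L, 4 sa:d H.
The penult (syllable 3, na) is light, so stress falls on the antepenult (syllable 2, pa).
Stress on syllable 2: gu.ˈpa.na.sa:d.

2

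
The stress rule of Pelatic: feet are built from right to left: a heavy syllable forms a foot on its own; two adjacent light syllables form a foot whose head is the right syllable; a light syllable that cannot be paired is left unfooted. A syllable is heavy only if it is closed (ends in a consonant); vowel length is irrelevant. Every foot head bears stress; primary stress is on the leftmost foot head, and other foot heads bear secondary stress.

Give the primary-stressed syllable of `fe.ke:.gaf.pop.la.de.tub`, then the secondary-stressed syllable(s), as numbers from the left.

primary 2, secondary 3, 4, 6, 7

Weights: 1 fe L, 2 ke: L, 3 gaf H, 4 pop H, 5 la L, 6 de L, 7 tub H.
Parse right to left (heavy = foot alone; LL = one foot; stranded L unfooted): (fe.ˈke:) (ˈgaf) (ˈpop) (la.ˈde) (ˈtub).
Foot heads: 2, 3, 4, 6, 7.
Primary stress on the leftmost head = syllable 2.
Secondary stress on 3, 4, 6, 7: fe.ˈke:.ˌgaf.ˌpop.la.ˌde.ˌtub.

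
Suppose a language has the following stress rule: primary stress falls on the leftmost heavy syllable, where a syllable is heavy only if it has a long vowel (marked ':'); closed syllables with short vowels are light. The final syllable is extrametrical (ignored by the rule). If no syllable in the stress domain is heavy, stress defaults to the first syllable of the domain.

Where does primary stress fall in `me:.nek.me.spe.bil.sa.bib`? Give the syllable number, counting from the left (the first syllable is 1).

The final syllable (7, bib) is extrametrical; the stress domain is syllables 1–6.
Weights: 1 me: H, 2 nek L, 3 me L, 4 spe L, 5 bil L, 6 sa L.
Heavy syllables in the domain: 1. The leftmost is syllable 1 (me:).
Primary stress: syllable 1 → ˈme:.nek.me.spe.bil.sa.bib.

1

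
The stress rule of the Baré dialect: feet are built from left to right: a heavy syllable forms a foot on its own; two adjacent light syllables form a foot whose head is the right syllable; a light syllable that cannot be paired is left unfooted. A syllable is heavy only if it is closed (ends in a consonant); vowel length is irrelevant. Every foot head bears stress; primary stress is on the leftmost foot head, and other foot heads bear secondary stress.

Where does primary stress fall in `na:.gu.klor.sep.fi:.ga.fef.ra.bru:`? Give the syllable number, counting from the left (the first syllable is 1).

Weights: 1 na: L, 2 gu L, 3 klor H, 4 sep H, 5 fi: L, 6 ga L, 7 fef H, 8 ra L, 9 bru: L.
Parse left to right (heavy = foot alone; LL = one foot; stranded L unfooted): (na:.ˈgu) (ˈklor) (ˈsep) (fi:.ˈga) (ˈfef) (ra.ˈbru:).
Foot heads: 2, 3, 4, 6, 7, 9.
Primary stress on the leftmost head = syllable 2.
Primary stress: syllable 2 → na:.ˈgu.klor.sep.fi:.ga.fef.ra.bru:.

2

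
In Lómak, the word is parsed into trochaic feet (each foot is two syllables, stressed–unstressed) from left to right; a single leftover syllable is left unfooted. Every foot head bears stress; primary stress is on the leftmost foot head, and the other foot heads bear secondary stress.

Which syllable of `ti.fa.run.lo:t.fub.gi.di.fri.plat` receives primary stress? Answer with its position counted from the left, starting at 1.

Parse left to right into trochaic (ˈσσ) feet: (ˈti.fa) (ˈrun.lo:t) (ˈfub.gi) (ˈdi.fri) plat. Syllable 9 is left unfooted.
Foot heads (stressed positions): 1, 3, 5, 7.
End Rule Leftmost: primary stress on the leftmost head = syllable 1.
Primary stress: syllable 1 → ˈti.fa.run.lo:t.fub.gi.di.fri.plat.

1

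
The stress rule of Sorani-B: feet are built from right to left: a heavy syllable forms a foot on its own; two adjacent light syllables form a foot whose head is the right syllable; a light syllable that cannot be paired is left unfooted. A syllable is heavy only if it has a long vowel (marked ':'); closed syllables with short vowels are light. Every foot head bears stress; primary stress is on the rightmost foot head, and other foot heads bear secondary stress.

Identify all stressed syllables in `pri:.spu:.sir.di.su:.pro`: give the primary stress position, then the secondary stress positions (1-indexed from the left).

Weights: 1 pri: H, 2 spu: H, 3 sir L, 4 di L, 5 su: H, 6 pro L.
Parse right to left (heavy = foot alone; LL = one foot; stranded L unfooted): (ˈpri:) (ˈspu:) (sir.ˈdi) (ˈsu:) pro.
Foot heads: 1, 2, 4, 5.
Primary stress on the rightmost head = syllable 5.
Secondary stress on 1, 2, 4: ˌpri:.ˌspu:.sir.ˌdi.ˈsu:.pro.

primary 5, secondary 1, 2, 4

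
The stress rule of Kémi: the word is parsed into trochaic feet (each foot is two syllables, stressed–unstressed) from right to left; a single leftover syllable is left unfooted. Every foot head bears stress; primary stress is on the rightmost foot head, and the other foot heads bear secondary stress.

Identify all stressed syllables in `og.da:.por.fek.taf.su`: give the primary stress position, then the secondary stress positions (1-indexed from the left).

Parse right to left into trochaic (ˈσσ) feet: (ˈog.da:) (ˈpor.fek) (ˈtaf.su).
Foot heads (stressed positions): 1, 3, 5.
End Rule Rightmost: primary stress on the rightmost head = syllable 5.
Secondary stress on 1, 3: ˌog.da:.ˌpor.fek.ˈtaf.su.

primary 5, secondary 1, 3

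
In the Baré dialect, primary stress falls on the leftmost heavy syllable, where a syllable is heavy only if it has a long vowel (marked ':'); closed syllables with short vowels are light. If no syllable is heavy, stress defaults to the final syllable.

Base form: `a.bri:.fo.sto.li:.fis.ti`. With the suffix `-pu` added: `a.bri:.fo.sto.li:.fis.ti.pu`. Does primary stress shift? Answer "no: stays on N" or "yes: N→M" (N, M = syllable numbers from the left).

Base `a.bri:.fo.sto.li:.fis.ti` (7 syllables):
  Weights: 1 a L, 2 bri: H, 3 fo L, 4 sto L, 5 li: H, 6 fis L, 7 ti L.
  Heavy syllables in the domain: 2, 5. The leftmost is syllable 2 (bri:).
  → primary stress on syllable 2.
Suffixed `a.bri:.fo.sto.li:.fis.ti.pu` (8 syllables):
  Weights: 1 a L, 2 bri: H, 3 fo L, 4 sto L, 5 li: H, 6 fis L, 7 ti L, 8 pu L.
  Heavy syllables in the domain: 2, 5. The leftmost is syllable 2 (bri:).
  → primary stress on syllable 2.

no: stays on 2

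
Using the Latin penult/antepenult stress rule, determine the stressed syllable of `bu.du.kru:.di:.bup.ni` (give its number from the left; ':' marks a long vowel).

5

Classical Latin: stress the penult if heavy (long vowel or closed), else the antepenult.
Weights: 4 di: H, 5 bup H, 6 ni L.
The penult (syllable 5, bup) is heavy, so it takes stress.
Stress on syllable 5: bu.du.kru:.di:.ˈbup.ni.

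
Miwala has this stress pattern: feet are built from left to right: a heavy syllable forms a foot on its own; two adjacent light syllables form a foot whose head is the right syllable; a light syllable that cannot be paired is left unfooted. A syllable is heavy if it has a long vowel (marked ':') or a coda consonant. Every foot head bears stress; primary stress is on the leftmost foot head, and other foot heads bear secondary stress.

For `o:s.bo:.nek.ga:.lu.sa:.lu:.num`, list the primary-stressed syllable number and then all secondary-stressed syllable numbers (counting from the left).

Weights: 1 o:s H, 2 bo: H, 3 nek H, 4 ga: H, 5 lu L, 6 sa: H, 7 lu: H, 8 num H.
Parse left to right (heavy = foot alone; LL = one foot; stranded L unfooted): (ˈo:s) (ˈbo:) (ˈnek) (ˈga:) lu (ˈsa:) (ˈlu:) (ˈnum).
Foot heads: 1, 2, 3, 4, 6, 7, 8.
Primary stress on the leftmost head = syllable 1.
Secondary stress on 2, 3, 4, 6, 7, 8: ˈo:s.ˌbo:.ˌnek.ˌga:.lu.ˌsa:.ˌlu:.ˌnum.

primary 1, secondary 2, 3, 4, 6, 7, 8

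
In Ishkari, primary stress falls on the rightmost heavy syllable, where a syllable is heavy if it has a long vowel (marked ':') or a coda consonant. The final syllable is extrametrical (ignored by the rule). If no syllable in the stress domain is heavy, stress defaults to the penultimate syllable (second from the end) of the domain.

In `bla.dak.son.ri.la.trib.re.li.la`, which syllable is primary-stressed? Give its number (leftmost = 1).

6

The final syllable (9, la) is extrametrical; the stress domain is syllables 1–8.
Weights: 1 bla L, 2 dak H, 3 son H, 4 ri L, 5 la L, 6 trib H, 7 re L, 8 li L.
Heavy syllables in the domain: 2, 3, 6. The rightmost is syllable 6 (trib).
Primary stress: syllable 6 → bla.dak.son.ri.la.ˈtrib.re.li.la.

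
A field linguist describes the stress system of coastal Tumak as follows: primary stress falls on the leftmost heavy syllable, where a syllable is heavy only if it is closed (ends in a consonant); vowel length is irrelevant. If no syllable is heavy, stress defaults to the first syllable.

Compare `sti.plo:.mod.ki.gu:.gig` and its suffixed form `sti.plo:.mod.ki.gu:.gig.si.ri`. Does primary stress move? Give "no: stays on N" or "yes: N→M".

no: stays on 3

Base `sti.plo:.mod.ki.gu:.gig` (6 syllables):
  Weights: 1 sti L, 2 plo: L, 3 mod H, 4 ki L, 5 gu: L, 6 gig H.
  Heavy syllables in the domain: 3, 6. The leftmost is syllable 3 (mod).
  → primary stress on syllable 3.
Suffixed `sti.plo:.mod.ki.gu:.gig.si.ri` (8 syllables):
  Weights: 1 sti L, 2 plo: L, 3 mod H, 4 ki L, 5 gu: L, 6 gig H, 7 si L, 8 ri L.
  Heavy syllables in the domain: 3, 6. The leftmost is syllable 3 (mod).
  → primary stress on syllable 3.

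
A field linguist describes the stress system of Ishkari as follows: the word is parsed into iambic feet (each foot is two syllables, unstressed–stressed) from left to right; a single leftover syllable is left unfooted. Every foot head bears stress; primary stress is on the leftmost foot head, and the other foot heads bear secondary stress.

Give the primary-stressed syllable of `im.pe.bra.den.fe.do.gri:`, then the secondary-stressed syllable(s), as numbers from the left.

primary 2, secondary 4, 6

Parse left to right into iambic (σˈσ) feet: (im.ˈpe) (bra.ˈden) (fe.ˈdo) gri:. Syllable 7 is left unfooted.
Foot heads (stressed positions): 2, 4, 6.
End Rule Leftmost: primary stress on the leftmost head = syllable 2.
Secondary stress on 4, 6: im.ˈpe.bra.ˌden.fe.ˌdo.gri:.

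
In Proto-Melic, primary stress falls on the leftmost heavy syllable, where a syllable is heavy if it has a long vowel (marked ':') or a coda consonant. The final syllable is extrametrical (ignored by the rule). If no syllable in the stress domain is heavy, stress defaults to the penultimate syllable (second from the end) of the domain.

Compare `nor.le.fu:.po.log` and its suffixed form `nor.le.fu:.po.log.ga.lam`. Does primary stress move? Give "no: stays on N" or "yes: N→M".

no: stays on 1

Base `nor.le.fu:.po.log` (5 syllables):
  The final syllable (5, log) is extrametrical; the stress domain is syllables 1–4.
  Weights: 1 nor H, 2 le L, 3 fu: H, 4 po L.
  Heavy syllables in the domain: 1, 3. The leftmost is syllable 1 (nor).
  → primary stress on syllable 1.
Suffixed `nor.le.fu:.po.log.ga.lam` (7 syllables):
  The final syllable (7, lam) is extrametrical; the stress domain is syllables 1–6.
  Weights: 1 nor H, 2 le L, 3 fu: H, 4 po L, 5 log H, 6 ga L.
  Heavy syllables in the domain: 1, 3, 5. The leftmost is syllable 1 (nor).
  → primary stress on syllable 1.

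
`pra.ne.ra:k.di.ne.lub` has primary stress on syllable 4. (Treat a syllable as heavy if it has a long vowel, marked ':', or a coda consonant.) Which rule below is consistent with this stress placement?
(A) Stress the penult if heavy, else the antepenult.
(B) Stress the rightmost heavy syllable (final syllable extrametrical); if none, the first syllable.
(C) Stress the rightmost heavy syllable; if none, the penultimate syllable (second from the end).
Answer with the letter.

A

Rule A → syllable 4 ✓.
Rule B → syllable 3 (observed: 4).
Rule C → syllable 6 (observed: 4).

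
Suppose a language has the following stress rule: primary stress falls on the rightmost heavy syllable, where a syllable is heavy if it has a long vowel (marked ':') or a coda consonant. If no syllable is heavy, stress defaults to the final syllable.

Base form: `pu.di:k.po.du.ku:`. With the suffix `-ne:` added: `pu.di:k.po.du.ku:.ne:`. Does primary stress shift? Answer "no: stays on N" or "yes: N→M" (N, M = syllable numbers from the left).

yes: 5→6

Base `pu.di:k.po.du.ku:` (5 syllables):
  Weights: 1 pu L, 2 di:k H, 3 po L, 4 du L, 5 ku: H.
  Heavy syllables in the domain: 2, 5. The rightmost is syllable 5 (ku:).
  → primary stress on syllable 5.
Suffixed `pu.di:k.po.du.ku:.ne:` (6 syllables):
  Weights: 1 pu L, 2 di:k H, 3 po L, 4 du L, 5 ku: H, 6 ne: H.
  Heavy syllables in the domain: 2, 5, 6. The rightmost is syllable 6 (ne:).
  → primary stress on syllable 6.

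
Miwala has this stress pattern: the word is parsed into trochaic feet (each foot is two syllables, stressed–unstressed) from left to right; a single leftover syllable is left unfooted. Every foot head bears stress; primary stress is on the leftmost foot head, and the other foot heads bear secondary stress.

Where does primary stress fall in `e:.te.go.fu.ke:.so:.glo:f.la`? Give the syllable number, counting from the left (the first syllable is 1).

Parse left to right into trochaic (ˈσσ) feet: (ˈe:.te) (ˈgo.fu) (ˈke:.so:) (ˈglo:f.la).
Foot heads (stressed positions): 1, 3, 5, 7.
End Rule Leftmost: primary stress on the leftmost head = syllable 1.
Primary stress: syllable 1 → ˈe:.te.go.fu.ke:.so:.glo:f.la.

1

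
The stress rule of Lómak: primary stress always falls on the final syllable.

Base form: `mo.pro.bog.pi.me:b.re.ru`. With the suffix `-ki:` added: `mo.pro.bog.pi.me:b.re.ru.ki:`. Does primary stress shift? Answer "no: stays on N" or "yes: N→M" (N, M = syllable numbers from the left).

Base `mo.pro.bog.pi.me:b.re.ru` (7 syllables):
  The word has 7 syllables; the final syllable is syllable 7 (ru).
  → primary stress on syllable 7.
Suffixed `mo.pro.bog.pi.me:b.re.ru.ki:` (8 syllables):
  The word has 8 syllables; the final syllable is syllable 8 (ki:).
  → primary stress on syllable 8.

yes: 7→8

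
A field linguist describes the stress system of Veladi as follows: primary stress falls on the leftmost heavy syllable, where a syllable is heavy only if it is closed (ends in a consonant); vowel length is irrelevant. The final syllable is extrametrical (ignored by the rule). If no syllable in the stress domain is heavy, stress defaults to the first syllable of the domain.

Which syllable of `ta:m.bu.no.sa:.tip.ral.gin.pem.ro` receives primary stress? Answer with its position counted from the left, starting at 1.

1

The final syllable (9, ro) is extrametrical; the stress domain is syllables 1–8.
Weights: 1 ta:m H, 2 bu L, 3 no L, 4 sa: L, 5 tip H, 6 ral H, 7 gin H, 8 pem H.
Heavy syllables in the domain: 1, 5, 6, 7, 8. The leftmost is syllable 1 (ta:m).
Primary stress: syllable 1 → ˈta:m.bu.no.sa:.tip.ral.gin.pem.ro.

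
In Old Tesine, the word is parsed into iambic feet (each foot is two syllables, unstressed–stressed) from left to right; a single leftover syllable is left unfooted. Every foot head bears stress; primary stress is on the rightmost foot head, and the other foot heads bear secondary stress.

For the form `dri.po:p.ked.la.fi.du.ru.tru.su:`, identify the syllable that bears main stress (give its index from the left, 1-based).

Parse left to right into iambic (σˈσ) feet: (dri.ˈpo:p) (ked.ˈla) (fi.ˈdu) (ru.ˈtru) su:. Syllable 9 is left unfooted.
Foot heads (stressed positions): 2, 4, 6, 8.
End Rule Rightmost: primary stress on the rightmost head = syllable 8.
Primary stress: syllable 8 → dri.po:p.ked.la.fi.du.ru.ˈtru.su:.

8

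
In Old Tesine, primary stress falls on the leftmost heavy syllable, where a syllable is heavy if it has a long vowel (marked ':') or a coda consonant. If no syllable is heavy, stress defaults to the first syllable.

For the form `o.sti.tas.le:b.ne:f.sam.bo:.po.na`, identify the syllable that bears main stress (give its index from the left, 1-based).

3

Weights: 1 o L, 2 sti L, 3 tas H, 4 le:b H, 5 ne:f H, 6 sam H, 7 bo: H, 8 po L, 9 na L.
Heavy syllables in the domain: 3, 4, 5, 6, 7. The leftmost is syllable 3 (tas).
Primary stress: syllable 3 → o.sti.ˈtas.le:b.ne:f.sam.bo:.po.na.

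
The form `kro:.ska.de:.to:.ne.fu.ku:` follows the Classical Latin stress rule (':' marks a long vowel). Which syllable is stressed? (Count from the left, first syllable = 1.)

Classical Latin: stress the penult if heavy (long vowel or closed), else the antepenult.
Weights: 5 ne L, 6 fu L, 7 ku: H.
The penult (syllable 6, fu) is light, so stress falls on the antepenult (syllable 5, ne).
Stress on syllable 5: kro:.ska.de:.to:.ˈne.fu.ku:.

5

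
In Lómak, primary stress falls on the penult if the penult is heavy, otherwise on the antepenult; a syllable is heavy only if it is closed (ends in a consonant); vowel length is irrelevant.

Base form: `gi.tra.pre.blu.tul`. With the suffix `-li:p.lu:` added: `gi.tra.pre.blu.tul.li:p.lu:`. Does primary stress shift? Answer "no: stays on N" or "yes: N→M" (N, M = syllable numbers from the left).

yes: 3→6

Base `gi.tra.pre.blu.tul` (5 syllables):
  Weights: 3 pre L, 4 blu L, 5 tul H.
  The penult (syllable 4, blu) is light, so stress falls on the antepenult (syllable 3, pre).
  → primary stress on syllable 3.
Suffixed `gi.tra.pre.blu.tul.li:p.lu:` (7 syllables):
  Weights: 5 tul H, 6 li:p H, 7 lu: L.
  The penult (syllable 6, li:p) is heavy, so it takes stress.
  → primary stress on syllable 6.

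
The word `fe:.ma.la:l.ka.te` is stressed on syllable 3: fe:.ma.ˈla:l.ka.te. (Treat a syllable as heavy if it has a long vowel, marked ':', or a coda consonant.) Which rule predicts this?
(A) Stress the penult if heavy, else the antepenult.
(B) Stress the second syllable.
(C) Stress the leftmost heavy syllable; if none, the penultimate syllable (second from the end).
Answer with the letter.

Rule A → syllable 3 ✓.
Rule B → syllable 2 (observed: 3).
Rule C → syllable 1 (observed: 3).

A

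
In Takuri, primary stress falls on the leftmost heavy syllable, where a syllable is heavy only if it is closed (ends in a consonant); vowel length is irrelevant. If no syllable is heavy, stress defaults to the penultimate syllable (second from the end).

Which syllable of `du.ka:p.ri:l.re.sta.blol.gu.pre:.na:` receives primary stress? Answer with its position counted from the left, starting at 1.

2

Weights: 1 du L, 2 ka:p H, 3 ri:l H, 4 re L, 5 sta L, 6 blol H, 7 gu L, 8 pre: L, 9 na: L.
Heavy syllables in the domain: 2, 3, 6. The leftmost is syllable 2 (ka:p).
Primary stress: syllable 2 → du.ˈka:p.ri:l.re.sta.blol.gu.pre:.na:.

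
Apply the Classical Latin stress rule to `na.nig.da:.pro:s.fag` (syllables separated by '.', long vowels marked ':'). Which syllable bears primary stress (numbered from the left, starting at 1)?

Classical Latin: stress the penult if heavy (long vowel or closed), else the antepenult.
Weights: 3 da: H, 4 pro:s H, 5 fag H.
The penult (syllable 4, pro:s) is heavy, so it takes stress.
Stress on syllable 4: na.nig.da:.ˈpro:s.fag.

4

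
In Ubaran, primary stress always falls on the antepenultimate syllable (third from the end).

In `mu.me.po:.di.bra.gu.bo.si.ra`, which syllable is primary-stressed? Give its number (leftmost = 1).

7

The word has 9 syllables; the antepenultimate syllable (third from the end) is syllable 7 (bo).
Primary stress: syllable 7 → mu.me.po:.di.bra.gu.ˈbo.si.ra.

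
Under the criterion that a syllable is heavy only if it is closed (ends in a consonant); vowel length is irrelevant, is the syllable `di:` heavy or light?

`di:`: long vowel, open (no coda). Open (no coda) → light.

light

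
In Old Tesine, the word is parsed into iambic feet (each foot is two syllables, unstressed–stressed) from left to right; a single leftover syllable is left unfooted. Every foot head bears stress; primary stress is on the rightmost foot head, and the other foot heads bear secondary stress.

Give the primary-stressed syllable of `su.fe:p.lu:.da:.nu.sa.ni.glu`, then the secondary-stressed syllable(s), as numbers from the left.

Parse left to right into iambic (σˈσ) feet: (su.ˈfe:p) (lu:.ˈda:) (nu.ˈsa) (ni.ˈglu).
Foot heads (stressed positions): 2, 4, 6, 8.
End Rule Rightmost: primary stress on the rightmost head = syllable 8.
Secondary stress on 2, 4, 6: su.ˌfe:p.lu:.ˌda:.nu.ˌsa.ni.ˈglu.

primary 8, secondary 2, 4, 6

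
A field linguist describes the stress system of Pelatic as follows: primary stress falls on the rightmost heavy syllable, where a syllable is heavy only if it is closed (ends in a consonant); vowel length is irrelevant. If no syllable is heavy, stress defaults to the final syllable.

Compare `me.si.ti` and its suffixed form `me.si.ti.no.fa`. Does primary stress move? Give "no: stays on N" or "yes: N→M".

yes: 3→5

Base `me.si.ti` (3 syllables):
  Weights: 1 me L, 2 si L, 3 ti L.
  No heavy syllable in the domain; default to the final syllable = syllable 3.
  → primary stress on syllable 3.
Suffixed `me.si.ti.no.fa` (5 syllables):
  Weights: 1 me L, 2 si L, 3 ti L, 4 no L, 5 fa L.
  No heavy syllable in the domain; default to the final syllable = syllable 5.
  → primary stress on syllable 5.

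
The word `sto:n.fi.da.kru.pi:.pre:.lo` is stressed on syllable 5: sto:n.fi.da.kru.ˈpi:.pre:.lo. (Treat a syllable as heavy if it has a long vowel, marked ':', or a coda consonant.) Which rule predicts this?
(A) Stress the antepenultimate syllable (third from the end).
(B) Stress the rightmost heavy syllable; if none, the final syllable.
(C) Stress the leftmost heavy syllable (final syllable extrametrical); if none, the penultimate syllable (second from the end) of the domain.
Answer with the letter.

A

Rule A → syllable 5 ✓.
Rule B → syllable 6 (observed: 5).
Rule C → syllable 1 (observed: 5).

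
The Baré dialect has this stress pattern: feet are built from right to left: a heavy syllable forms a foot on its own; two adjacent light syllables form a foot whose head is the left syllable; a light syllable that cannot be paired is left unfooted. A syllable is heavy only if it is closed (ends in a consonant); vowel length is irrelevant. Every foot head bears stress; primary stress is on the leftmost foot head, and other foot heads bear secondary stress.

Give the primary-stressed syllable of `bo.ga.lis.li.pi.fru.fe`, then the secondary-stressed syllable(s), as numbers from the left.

Weights: 1 bo L, 2 ga L, 3 lis H, 4 li L, 5 pi L, 6 fru L, 7 fe L.
Parse right to left (heavy = foot alone; LL = one foot; stranded L unfooted): (ˈbo.ga) (ˈlis) (ˈli.pi) (ˈfru.fe).
Foot heads: 1, 3, 4, 6.
Primary stress on the leftmost head = syllable 1.
Secondary stress on 3, 4, 6: ˈbo.ga.ˌlis.ˌli.pi.ˌfru.fe.

primary 1, secondary 3, 4, 6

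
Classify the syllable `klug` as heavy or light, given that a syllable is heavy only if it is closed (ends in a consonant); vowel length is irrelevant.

heavy

`klug`: short vowel, closed (coda /g/). Closed (coda /g/) → heavy.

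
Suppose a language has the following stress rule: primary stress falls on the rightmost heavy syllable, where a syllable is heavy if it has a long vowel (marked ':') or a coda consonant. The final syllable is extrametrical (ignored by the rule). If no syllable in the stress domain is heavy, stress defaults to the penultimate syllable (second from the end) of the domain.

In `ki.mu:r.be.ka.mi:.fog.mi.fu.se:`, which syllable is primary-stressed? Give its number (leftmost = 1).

The final syllable (9, se:) is extrametrical; the stress domain is syllables 1–8.
Weights: 1 ki L, 2 mu:r H, 3 be L, 4 ka L, 5 mi: H, 6 fog H, 7 mi L, 8 fu L.
Heavy syllables in the domain: 2, 5, 6. The rightmost is syllable 6 (fog).
Primary stress: syllable 6 → ki.mu:r.be.ka.mi:.ˈfog.mi.fu.se:.

6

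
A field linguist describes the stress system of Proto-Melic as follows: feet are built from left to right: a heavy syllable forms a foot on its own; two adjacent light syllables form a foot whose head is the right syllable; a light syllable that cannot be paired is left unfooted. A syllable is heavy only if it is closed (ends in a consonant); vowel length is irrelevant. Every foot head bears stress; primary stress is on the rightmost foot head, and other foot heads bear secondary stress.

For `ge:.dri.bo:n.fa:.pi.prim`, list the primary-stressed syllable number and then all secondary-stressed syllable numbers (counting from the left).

Weights: 1 ge: L, 2 dri L, 3 bo:n H, 4 fa: L, 5 pi L, 6 prim H.
Parse left to right (heavy = foot alone; LL = one foot; stranded L unfooted): (ge:.ˈdri) (ˈbo:n) (fa:.ˈpi) (ˈprim).
Foot heads: 2, 3, 5, 6.
Primary stress on the rightmost head = syllable 6.
Secondary stress on 2, 3, 5: ge:.ˌdri.ˌbo:n.fa:.ˌpi.ˈprim.

primary 6, secondary 2, 3, 5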